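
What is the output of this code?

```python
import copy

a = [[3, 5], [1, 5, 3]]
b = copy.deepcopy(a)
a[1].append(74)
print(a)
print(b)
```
[[3, 5], [1, 5, 3, 74]]
[[3, 5], [1, 5, 3]]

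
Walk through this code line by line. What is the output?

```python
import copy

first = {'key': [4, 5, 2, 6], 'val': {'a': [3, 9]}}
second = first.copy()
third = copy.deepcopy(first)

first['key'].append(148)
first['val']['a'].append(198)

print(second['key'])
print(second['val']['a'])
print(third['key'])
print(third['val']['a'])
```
[4, 5, 2, 6, 148]
[3, 9, 198]
[4, 5, 2, 6]
[3, 9]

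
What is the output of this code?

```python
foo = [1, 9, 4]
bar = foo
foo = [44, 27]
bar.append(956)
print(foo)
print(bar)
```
[44, 27]
[1, 9, 4, 956]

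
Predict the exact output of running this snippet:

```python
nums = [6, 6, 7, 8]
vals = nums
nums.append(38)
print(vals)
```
[6, 6, 7, 8, 38]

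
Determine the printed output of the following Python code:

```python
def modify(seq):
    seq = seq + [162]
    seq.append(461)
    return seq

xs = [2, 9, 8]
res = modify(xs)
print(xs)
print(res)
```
[2, 9, 8]
[2, 9, 8, 162, 461]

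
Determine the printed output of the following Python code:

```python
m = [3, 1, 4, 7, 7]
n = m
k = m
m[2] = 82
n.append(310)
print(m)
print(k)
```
[3, 1, 82, 7, 7, 310]
[3, 1, 82, 7, 7, 310]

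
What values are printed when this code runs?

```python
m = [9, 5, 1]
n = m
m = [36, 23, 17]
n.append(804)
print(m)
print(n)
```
[36, 23, 17]
[9, 5, 1, 804]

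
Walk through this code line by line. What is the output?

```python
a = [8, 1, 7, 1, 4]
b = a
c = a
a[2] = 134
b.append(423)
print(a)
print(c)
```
[8, 1, 134, 1, 4, 423]
[8, 1, 134, 1, 4, 423]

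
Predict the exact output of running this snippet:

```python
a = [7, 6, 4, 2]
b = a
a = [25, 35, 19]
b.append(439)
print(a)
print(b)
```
[25, 35, 19]
[7, 6, 4, 2, 439]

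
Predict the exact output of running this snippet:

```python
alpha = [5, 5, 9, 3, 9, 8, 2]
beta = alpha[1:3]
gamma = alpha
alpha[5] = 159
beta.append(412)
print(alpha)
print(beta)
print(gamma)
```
[5, 5, 9, 3, 9, 159, 2]
[5, 9, 412]
[5, 5, 9, 3, 9, 159, 2]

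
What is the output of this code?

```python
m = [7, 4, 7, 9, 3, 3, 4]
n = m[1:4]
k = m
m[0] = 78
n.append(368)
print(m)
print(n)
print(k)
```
[78, 4, 7, 9, 3, 3, 4]
[4, 7, 9, 368]
[78, 4, 7, 9, 3, 3, 4]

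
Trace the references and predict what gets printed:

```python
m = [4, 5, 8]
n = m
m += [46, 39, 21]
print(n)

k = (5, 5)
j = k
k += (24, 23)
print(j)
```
[4, 5, 8, 46, 39, 21]
(5, 5)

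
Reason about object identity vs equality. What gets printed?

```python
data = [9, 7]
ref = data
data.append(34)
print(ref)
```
[9, 7, 34]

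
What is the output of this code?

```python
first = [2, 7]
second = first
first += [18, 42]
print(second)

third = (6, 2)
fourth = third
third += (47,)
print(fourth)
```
[2, 7, 18, 42]
(6, 2)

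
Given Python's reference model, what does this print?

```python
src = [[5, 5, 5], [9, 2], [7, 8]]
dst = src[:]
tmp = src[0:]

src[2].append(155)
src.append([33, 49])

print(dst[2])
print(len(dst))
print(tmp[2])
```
[7, 8, 155]
3
[7, 8, 155]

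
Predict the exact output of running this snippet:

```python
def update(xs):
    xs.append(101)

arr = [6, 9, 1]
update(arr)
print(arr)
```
[6, 9, 1, 101]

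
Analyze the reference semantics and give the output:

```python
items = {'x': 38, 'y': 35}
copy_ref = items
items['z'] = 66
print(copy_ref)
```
{'x': 38, 'y': 35, 'z': 66}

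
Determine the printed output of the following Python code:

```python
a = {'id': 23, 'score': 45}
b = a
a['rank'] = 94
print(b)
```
{'id': 23, 'score': 45, 'rank': 94}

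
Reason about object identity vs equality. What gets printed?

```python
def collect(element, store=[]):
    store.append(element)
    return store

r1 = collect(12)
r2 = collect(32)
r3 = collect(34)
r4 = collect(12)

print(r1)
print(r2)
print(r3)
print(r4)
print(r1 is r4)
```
[12, 32, 34, 12]
[12, 32, 34, 12]
[12, 32, 34, 12]
[12, 32, 34, 12]
True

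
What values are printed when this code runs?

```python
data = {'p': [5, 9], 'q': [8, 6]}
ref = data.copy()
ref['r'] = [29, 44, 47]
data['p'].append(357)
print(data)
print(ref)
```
{'p': [5, 9, 357], 'q': [8, 6]}
{'p': [5, 9, 357], 'q': [8, 6], 'r': [29, 44, 47]}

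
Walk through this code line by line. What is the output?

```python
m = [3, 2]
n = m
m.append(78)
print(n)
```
[3, 2, 78]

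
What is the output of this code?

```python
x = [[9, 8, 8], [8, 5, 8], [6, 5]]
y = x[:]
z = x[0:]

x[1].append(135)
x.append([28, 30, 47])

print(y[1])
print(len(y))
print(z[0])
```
[8, 5, 8, 135]
3
[9, 8, 8]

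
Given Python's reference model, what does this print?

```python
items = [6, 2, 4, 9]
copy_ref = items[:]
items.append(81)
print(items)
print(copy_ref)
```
[6, 2, 4, 9, 81]
[6, 2, 4, 9]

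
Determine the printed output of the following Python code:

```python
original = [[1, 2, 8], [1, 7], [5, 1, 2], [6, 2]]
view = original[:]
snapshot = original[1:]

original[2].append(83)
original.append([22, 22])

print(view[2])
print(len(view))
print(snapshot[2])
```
[5, 1, 2, 83]
4
[6, 2]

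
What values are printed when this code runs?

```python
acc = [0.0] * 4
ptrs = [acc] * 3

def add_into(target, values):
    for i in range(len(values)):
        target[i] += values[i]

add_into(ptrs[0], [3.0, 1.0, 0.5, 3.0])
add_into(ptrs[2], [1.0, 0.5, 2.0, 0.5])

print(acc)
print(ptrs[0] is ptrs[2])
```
[4.0, 1.5, 2.5, 3.5]
True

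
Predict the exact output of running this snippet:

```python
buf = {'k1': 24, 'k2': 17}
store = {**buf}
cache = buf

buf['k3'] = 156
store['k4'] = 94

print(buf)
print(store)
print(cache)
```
{'k1': 24, 'k2': 17, 'k3': 156}
{'k1': 24, 'k2': 17, 'k4': 94}
{'k1': 24, 'k2': 17, 'k3': 156}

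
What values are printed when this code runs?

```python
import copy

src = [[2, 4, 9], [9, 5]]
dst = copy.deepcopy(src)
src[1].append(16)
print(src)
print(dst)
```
[[2, 4, 9], [9, 5, 16]]
[[2, 4, 9], [9, 5]]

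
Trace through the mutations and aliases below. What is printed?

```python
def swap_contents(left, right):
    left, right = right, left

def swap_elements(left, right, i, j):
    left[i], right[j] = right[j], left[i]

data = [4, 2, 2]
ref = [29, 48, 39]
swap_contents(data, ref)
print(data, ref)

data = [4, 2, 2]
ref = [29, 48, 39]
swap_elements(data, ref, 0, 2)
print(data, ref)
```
[4, 2, 2] [29, 48, 39]
[39, 2, 2] [29, 48, 4]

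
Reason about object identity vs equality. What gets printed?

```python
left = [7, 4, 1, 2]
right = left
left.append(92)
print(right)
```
[7, 4, 1, 2, 92]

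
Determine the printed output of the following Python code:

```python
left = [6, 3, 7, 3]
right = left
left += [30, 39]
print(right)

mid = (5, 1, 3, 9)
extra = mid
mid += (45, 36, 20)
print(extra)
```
[6, 3, 7, 3, 30, 39]
(5, 1, 3, 9)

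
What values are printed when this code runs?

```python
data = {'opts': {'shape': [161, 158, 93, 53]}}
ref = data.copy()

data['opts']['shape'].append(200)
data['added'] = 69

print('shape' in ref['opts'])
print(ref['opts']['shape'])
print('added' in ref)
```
True
[161, 158, 93, 53, 200]
False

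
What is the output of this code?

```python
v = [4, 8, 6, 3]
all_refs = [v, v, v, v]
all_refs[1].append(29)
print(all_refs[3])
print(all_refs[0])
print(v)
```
[4, 8, 6, 3, 29]
[4, 8, 6, 3, 29]
[4, 8, 6, 3, 29]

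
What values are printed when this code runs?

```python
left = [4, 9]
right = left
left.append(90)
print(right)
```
[4, 9, 90]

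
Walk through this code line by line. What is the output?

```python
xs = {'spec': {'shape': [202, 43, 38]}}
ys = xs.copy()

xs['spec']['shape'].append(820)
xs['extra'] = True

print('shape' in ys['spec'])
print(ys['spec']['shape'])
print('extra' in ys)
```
True
[202, 43, 38, 820]
False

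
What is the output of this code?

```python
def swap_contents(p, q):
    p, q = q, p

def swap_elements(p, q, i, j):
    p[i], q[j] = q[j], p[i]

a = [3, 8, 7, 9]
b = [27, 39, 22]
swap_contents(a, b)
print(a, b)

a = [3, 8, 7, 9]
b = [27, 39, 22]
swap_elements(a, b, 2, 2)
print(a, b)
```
[3, 8, 7, 9] [27, 39, 22]
[3, 8, 22, 9] [27, 39, 7]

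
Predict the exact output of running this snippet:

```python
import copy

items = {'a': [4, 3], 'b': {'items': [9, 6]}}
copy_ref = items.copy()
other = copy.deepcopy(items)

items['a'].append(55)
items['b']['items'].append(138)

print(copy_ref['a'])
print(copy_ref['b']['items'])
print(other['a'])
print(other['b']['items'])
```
[4, 3, 55]
[9, 6, 138]
[4, 3]
[9, 6]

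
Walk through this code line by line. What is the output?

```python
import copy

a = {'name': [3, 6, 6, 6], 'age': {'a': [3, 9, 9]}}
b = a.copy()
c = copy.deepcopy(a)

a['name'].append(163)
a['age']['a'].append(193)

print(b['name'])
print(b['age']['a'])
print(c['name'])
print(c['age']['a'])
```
[3, 6, 6, 6, 163]
[3, 9, 9, 193]
[3, 6, 6, 6]
[3, 9, 9]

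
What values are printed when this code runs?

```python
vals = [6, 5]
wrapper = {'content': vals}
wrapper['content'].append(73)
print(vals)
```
[6, 5, 73]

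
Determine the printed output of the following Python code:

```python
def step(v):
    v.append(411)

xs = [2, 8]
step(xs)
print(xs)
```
[2, 8, 411]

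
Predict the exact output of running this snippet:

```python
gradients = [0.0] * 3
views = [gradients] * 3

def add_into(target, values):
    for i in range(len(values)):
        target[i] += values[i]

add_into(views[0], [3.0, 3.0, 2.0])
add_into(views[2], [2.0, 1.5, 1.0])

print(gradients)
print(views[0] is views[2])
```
[5.0, 4.5, 3.0]
True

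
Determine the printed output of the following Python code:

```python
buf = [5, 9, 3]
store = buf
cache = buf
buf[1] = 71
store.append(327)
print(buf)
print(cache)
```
[5, 71, 3, 327]
[5, 71, 3, 327]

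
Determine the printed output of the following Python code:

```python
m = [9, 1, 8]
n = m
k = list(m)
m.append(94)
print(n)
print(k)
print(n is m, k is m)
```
[9, 1, 8, 94]
[9, 1, 8]
True False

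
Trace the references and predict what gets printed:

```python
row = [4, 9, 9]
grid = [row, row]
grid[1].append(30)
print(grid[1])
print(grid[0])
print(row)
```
[4, 9, 9, 30]
[4, 9, 9, 30]
[4, 9, 9, 30]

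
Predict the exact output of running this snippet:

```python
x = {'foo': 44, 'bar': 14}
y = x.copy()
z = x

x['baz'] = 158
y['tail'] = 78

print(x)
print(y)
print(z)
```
{'foo': 44, 'bar': 14, 'baz': 158}
{'foo': 44, 'bar': 14, 'tail': 78}
{'foo': 44, 'bar': 14, 'baz': 158}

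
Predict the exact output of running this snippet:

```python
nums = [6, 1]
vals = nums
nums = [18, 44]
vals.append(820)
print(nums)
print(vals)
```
[18, 44]
[6, 1, 820]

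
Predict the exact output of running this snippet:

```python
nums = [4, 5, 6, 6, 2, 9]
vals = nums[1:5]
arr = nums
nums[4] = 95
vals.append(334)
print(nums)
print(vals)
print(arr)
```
[4, 5, 6, 6, 95, 9]
[5, 6, 6, 2, 334]
[4, 5, 6, 6, 95, 9]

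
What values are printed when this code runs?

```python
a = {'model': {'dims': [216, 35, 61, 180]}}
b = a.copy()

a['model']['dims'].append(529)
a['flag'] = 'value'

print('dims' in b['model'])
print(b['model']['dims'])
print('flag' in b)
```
True
[216, 35, 61, 180, 529]
False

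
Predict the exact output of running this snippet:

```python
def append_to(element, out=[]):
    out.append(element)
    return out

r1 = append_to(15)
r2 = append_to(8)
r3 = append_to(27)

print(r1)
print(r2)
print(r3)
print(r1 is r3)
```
[15, 8, 27]
[15, 8, 27]
[15, 8, 27]
True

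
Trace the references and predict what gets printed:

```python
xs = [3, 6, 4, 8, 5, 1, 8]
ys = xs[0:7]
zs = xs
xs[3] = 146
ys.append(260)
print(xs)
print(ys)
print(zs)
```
[3, 6, 4, 146, 5, 1, 8]
[3, 6, 4, 8, 5, 1, 8, 260]
[3, 6, 4, 146, 5, 1, 8]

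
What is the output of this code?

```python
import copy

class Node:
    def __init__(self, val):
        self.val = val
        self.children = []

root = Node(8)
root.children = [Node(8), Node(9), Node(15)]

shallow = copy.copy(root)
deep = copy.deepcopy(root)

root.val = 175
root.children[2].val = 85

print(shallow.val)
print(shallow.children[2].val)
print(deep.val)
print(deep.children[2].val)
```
8
85
8
15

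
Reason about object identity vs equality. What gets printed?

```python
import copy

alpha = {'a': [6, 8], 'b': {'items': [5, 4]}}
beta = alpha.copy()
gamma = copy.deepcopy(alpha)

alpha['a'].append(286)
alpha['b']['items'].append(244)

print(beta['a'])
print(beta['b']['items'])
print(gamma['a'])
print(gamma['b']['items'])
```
[6, 8, 286]
[5, 4, 244]
[6, 8]
[5, 4]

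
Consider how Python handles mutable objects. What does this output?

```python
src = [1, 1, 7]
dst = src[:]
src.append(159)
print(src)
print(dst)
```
[1, 1, 7, 159]
[1, 1, 7]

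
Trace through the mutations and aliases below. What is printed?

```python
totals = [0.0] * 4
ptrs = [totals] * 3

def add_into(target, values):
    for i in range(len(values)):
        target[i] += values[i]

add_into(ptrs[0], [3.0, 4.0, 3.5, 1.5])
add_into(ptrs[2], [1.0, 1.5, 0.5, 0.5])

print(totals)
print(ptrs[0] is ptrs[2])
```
[4.0, 5.5, 4.0, 2.0]
True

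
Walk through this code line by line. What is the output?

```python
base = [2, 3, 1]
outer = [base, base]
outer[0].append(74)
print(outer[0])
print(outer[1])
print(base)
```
[2, 3, 1, 74]
[2, 3, 1, 74]
[2, 3, 1, 74]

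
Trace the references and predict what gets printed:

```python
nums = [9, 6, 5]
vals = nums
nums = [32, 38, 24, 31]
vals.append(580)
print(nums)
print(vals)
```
[32, 38, 24, 31]
[9, 6, 5, 580]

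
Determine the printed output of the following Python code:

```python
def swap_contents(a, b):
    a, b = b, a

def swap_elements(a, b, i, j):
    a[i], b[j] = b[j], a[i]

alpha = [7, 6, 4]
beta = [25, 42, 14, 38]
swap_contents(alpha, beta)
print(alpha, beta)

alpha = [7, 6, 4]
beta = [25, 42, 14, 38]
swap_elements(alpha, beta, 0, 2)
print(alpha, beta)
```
[7, 6, 4] [25, 42, 14, 38]
[14, 6, 4] [25, 42, 7, 38]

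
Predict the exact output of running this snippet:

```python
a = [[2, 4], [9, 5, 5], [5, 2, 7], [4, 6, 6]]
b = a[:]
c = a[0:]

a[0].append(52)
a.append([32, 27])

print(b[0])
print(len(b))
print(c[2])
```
[2, 4, 52]
4
[5, 2, 7]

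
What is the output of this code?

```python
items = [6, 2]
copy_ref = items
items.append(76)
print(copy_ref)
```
[6, 2, 76]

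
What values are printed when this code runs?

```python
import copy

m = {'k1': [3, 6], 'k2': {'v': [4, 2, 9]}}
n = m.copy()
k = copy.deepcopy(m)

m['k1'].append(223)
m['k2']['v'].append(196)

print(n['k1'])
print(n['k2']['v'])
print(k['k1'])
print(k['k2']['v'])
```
[3, 6, 223]
[4, 2, 9, 196]
[3, 6]
[4, 2, 9]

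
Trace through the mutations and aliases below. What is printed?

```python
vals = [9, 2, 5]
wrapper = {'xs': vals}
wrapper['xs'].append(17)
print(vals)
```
[9, 2, 5, 17]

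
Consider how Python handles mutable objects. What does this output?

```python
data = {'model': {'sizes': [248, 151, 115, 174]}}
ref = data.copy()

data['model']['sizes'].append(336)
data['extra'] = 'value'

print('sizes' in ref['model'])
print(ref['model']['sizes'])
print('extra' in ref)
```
True
[248, 151, 115, 174, 336]
False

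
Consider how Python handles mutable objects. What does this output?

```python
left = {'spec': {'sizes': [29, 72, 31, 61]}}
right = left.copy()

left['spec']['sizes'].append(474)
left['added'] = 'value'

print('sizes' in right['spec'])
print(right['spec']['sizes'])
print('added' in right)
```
True
[29, 72, 31, 61, 474]
False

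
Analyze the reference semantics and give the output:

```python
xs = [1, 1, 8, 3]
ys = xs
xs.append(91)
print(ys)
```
[1, 1, 8, 3, 91]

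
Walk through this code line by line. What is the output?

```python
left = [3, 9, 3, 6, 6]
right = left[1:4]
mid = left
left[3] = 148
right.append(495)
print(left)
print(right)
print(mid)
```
[3, 9, 3, 148, 6]
[9, 3, 6, 495]
[3, 9, 3, 148, 6]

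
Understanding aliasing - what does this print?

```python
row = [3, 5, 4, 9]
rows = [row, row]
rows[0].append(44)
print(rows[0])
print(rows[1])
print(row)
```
[3, 5, 4, 9, 44]
[3, 5, 4, 9, 44]
[3, 5, 4, 9, 44]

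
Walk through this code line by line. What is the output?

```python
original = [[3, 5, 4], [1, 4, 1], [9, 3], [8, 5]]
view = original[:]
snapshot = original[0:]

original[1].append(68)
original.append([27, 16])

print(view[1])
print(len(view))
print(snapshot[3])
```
[1, 4, 1, 68]
4
[8, 5]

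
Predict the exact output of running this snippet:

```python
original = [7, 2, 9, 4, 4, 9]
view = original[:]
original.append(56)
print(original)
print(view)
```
[7, 2, 9, 4, 4, 9, 56]
[7, 2, 9, 4, 4, 9]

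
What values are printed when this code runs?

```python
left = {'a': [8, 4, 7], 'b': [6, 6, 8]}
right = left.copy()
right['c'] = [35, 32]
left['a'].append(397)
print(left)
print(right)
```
{'a': [8, 4, 7, 397], 'b': [6, 6, 8]}
{'a': [8, 4, 7, 397], 'b': [6, 6, 8], 'c': [35, 32]}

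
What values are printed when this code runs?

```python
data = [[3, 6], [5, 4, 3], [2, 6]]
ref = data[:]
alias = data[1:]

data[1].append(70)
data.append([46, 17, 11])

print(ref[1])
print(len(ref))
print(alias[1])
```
[5, 4, 3, 70]
3
[2, 6]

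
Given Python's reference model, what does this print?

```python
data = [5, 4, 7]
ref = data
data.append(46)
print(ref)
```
[5, 4, 7, 46]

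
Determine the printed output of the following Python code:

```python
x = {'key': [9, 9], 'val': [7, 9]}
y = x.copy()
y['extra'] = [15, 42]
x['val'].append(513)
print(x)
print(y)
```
{'key': [9, 9], 'val': [7, 9, 513]}
{'key': [9, 9], 'val': [7, 9, 513], 'extra': [15, 42]}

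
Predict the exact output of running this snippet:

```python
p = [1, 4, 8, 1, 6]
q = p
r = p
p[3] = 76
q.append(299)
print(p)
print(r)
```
[1, 4, 8, 76, 6, 299]
[1, 4, 8, 76, 6, 299]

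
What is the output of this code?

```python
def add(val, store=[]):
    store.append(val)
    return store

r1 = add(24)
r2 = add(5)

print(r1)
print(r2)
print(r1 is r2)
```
[24, 5]
[24, 5]
True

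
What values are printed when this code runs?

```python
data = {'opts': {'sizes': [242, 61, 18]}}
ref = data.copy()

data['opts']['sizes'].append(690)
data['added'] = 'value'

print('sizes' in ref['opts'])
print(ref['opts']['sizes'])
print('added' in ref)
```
True
[242, 61, 18, 690]
False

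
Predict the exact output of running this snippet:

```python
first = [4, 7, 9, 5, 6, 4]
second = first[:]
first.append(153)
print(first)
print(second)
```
[4, 7, 9, 5, 6, 4, 153]
[4, 7, 9, 5, 6, 4]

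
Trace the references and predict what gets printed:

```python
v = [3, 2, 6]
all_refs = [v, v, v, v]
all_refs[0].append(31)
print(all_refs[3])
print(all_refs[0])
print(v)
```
[3, 2, 6, 31]
[3, 2, 6, 31]
[3, 2, 6, 31]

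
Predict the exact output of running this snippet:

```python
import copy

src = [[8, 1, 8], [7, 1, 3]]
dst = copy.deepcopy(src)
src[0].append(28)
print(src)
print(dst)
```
[[8, 1, 8, 28], [7, 1, 3]]
[[8, 1, 8], [7, 1, 3]]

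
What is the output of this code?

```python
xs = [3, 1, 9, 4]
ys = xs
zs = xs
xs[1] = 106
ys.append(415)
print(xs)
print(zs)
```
[3, 106, 9, 4, 415]
[3, 106, 9, 4, 415]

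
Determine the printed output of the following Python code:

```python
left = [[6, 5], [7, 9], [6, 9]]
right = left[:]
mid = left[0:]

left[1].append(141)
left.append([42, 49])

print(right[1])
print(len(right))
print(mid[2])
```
[7, 9, 141]
3
[6, 9]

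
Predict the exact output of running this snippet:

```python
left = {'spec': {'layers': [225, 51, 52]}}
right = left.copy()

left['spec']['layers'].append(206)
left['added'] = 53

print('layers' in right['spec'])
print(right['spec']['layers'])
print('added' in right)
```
True
[225, 51, 52, 206]
False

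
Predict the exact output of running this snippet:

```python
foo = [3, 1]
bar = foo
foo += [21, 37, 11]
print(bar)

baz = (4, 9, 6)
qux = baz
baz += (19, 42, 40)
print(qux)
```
[3, 1, 21, 37, 11]
(4, 9, 6)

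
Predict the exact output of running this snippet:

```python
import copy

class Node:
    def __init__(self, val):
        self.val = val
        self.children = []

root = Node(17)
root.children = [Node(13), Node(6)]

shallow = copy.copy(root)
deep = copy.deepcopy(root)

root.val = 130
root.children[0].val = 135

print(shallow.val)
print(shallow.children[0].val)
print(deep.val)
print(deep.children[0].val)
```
17
135
17
13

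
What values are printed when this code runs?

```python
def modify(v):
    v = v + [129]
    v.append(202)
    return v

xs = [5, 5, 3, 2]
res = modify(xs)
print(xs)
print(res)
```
[5, 5, 3, 2]
[5, 5, 3, 2, 129, 202]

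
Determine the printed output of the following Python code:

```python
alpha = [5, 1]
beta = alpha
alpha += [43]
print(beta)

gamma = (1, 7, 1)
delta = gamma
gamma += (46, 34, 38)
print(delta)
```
[5, 1, 43]
(1, 7, 1)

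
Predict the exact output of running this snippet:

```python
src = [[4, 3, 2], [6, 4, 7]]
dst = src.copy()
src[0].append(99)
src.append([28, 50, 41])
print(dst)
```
[[4, 3, 2, 99], [6, 4, 7]]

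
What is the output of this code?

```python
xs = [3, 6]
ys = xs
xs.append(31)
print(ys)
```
[3, 6, 31]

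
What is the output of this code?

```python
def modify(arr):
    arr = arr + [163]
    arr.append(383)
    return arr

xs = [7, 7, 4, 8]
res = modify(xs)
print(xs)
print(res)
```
[7, 7, 4, 8]
[7, 7, 4, 8, 163, 383]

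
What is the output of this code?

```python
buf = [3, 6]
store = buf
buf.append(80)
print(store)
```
[3, 6, 80]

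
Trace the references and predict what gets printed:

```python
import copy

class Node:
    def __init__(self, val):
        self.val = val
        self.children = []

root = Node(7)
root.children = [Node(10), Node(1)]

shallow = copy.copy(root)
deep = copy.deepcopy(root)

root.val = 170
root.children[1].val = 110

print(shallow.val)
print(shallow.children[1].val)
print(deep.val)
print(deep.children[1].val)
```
7
110
7
1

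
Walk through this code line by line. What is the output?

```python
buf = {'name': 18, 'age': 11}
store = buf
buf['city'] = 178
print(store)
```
{'name': 18, 'age': 11, 'city': 178}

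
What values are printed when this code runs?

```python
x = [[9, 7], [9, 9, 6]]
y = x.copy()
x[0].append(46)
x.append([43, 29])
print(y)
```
[[9, 7, 46], [9, 9, 6]]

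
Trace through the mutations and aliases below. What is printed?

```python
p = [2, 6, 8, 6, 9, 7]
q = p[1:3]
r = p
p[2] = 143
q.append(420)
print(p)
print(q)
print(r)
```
[2, 6, 143, 6, 9, 7]
[6, 8, 420]
[2, 6, 143, 6, 9, 7]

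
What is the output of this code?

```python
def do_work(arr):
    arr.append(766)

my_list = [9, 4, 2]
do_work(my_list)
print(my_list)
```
[9, 4, 2, 766]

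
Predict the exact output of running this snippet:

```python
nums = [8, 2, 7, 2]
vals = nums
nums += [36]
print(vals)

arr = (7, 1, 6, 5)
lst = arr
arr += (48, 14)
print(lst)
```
[8, 2, 7, 2, 36]
(7, 1, 6, 5)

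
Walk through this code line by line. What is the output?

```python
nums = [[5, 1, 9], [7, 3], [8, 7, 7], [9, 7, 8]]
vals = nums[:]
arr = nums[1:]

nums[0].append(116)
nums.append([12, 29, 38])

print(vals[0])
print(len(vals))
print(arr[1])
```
[5, 1, 9, 116]
4
[8, 7, 7]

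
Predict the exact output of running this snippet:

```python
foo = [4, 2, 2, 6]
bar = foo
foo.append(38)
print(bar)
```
[4, 2, 2, 6, 38]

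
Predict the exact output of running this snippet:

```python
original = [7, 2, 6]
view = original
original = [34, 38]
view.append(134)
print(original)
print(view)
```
[34, 38]
[7, 2, 6, 134]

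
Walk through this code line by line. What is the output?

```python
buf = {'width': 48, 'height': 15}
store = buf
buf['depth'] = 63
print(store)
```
{'width': 48, 'height': 15, 'depth': 63}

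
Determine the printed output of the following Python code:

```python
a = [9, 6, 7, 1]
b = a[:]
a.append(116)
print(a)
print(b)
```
[9, 6, 7, 1, 116]
[9, 6, 7, 1]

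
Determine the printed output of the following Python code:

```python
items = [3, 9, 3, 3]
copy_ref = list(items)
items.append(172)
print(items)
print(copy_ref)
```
[3, 9, 3, 3, 172]
[3, 9, 3, 3]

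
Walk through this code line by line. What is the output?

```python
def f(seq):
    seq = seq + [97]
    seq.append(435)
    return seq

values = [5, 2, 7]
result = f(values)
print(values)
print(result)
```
[5, 2, 7]
[5, 2, 7, 97, 435]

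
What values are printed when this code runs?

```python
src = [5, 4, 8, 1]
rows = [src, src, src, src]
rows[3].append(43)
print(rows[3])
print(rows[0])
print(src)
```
[5, 4, 8, 1, 43]
[5, 4, 8, 1, 43]
[5, 4, 8, 1, 43]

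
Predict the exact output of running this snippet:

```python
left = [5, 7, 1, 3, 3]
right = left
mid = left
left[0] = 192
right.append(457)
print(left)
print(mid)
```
[192, 7, 1, 3, 3, 457]
[192, 7, 1, 3, 3, 457]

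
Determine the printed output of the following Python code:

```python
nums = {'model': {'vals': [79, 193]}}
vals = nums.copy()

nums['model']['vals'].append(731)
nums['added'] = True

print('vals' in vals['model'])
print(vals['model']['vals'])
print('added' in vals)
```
True
[79, 193, 731]
False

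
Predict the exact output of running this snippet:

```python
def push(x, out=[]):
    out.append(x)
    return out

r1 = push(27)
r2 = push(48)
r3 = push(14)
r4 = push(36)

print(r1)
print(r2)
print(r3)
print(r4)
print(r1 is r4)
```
[27, 48, 14, 36]
[27, 48, 14, 36]
[27, 48, 14, 36]
[27, 48, 14, 36]
True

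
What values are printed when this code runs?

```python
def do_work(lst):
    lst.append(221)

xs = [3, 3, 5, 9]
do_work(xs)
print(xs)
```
[3, 3, 5, 9, 221]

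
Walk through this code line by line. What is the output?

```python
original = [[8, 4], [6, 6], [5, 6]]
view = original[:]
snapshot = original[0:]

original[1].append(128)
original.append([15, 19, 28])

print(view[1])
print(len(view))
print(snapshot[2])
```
[6, 6, 128]
3
[5, 6]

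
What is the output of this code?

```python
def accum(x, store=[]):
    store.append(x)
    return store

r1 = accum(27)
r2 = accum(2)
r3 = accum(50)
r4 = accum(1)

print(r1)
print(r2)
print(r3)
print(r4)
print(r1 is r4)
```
[27, 2, 50, 1]
[27, 2, 50, 1]
[27, 2, 50, 1]
[27, 2, 50, 1]
True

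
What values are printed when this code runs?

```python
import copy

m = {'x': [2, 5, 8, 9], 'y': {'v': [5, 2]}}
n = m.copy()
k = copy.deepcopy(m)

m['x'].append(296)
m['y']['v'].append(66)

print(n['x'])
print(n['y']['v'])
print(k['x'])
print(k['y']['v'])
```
[2, 5, 8, 9, 296]
[5, 2, 66]
[2, 5, 8, 9]
[5, 2]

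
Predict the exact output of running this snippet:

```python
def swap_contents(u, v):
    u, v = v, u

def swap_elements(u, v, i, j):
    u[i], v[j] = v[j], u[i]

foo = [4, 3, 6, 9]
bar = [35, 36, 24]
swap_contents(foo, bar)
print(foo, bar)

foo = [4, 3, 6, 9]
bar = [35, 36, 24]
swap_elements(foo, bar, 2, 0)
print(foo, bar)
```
[4, 3, 6, 9] [35, 36, 24]
[4, 3, 35, 9] [6, 36, 24]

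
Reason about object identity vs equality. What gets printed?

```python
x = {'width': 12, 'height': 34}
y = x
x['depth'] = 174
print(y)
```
{'width': 12, 'height': 34, 'depth': 174}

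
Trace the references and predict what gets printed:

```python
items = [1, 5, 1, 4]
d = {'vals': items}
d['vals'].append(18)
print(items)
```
[1, 5, 1, 4, 18]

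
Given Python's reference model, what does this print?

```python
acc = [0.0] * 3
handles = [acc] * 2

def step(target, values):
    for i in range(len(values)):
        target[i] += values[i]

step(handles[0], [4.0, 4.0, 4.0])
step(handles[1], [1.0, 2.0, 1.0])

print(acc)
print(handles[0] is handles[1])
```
[5.0, 6.0, 5.0]
True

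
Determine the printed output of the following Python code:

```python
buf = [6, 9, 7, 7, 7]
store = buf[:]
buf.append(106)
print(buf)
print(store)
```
[6, 9, 7, 7, 7, 106]
[6, 9, 7, 7, 7]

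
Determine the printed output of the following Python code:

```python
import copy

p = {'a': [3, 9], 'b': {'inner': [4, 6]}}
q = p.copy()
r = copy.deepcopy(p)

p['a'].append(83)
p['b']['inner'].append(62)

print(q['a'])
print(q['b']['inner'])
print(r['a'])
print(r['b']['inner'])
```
[3, 9, 83]
[4, 6, 62]
[3, 9]
[4, 6]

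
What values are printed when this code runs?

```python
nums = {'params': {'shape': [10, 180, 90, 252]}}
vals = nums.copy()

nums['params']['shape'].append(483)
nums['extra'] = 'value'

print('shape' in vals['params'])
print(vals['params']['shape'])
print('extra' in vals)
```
True
[10, 180, 90, 252, 483]
False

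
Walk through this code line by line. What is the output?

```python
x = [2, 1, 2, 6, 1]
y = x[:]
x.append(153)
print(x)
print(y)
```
[2, 1, 2, 6, 1, 153]
[2, 1, 2, 6, 1]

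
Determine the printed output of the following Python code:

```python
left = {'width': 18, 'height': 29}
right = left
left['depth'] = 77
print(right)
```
{'width': 18, 'height': 29, 'depth': 77}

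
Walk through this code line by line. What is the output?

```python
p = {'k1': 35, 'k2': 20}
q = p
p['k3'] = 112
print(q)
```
{'k1': 35, 'k2': 20, 'k3': 112}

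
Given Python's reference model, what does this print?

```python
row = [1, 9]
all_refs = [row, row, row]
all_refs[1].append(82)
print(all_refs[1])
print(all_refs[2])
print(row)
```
[1, 9, 82]
[1, 9, 82]
[1, 9, 82]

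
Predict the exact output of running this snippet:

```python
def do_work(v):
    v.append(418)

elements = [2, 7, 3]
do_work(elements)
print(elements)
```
[2, 7, 3, 418]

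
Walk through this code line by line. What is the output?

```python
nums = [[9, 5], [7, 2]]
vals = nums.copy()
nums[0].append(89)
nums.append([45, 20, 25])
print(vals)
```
[[9, 5, 89], [7, 2]]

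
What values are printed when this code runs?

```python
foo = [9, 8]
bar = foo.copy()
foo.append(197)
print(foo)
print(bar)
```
[9, 8, 197]
[9, 8]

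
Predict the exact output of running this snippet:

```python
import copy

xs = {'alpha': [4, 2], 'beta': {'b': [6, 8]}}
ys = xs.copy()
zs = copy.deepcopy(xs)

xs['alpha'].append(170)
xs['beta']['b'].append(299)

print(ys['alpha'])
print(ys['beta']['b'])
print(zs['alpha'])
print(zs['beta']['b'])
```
[4, 2, 170]
[6, 8, 299]
[4, 2]
[6, 8]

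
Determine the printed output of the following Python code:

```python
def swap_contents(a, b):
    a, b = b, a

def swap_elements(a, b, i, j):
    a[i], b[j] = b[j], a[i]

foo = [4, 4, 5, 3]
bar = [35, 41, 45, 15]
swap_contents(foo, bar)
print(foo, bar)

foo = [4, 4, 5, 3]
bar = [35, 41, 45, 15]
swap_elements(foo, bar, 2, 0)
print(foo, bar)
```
[4, 4, 5, 3] [35, 41, 45, 15]
[4, 4, 35, 3] [5, 41, 45, 15]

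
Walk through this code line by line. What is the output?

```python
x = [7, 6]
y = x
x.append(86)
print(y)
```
[7, 6, 86]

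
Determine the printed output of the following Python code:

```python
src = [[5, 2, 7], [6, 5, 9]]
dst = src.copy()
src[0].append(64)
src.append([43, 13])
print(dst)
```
[[5, 2, 7, 64], [6, 5, 9]]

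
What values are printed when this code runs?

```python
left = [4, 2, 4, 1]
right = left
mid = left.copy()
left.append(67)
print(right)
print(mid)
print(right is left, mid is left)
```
[4, 2, 4, 1, 67]
[4, 2, 4, 1]
True False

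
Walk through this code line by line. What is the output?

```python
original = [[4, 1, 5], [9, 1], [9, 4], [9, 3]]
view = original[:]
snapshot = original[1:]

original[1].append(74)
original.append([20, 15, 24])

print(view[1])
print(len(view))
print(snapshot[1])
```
[9, 1, 74]
4
[9, 4]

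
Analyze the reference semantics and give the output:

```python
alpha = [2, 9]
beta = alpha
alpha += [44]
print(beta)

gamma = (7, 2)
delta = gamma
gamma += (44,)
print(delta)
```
[2, 9, 44]
(7, 2)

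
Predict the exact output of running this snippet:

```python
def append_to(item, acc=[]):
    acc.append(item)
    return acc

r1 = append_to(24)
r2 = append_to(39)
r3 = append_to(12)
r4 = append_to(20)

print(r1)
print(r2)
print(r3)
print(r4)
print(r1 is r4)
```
[24, 39, 12, 20]
[24, 39, 12, 20]
[24, 39, 12, 20]
[24, 39, 12, 20]
True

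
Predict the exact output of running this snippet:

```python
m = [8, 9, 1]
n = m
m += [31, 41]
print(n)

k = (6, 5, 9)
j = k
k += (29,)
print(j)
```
[8, 9, 1, 31, 41]
(6, 5, 9)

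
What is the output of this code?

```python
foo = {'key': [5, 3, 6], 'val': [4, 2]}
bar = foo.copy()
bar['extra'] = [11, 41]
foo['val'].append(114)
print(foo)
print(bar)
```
{'key': [5, 3, 6], 'val': [4, 2, 114]}
{'key': [5, 3, 6], 'val': [4, 2, 114], 'extra': [11, 41]}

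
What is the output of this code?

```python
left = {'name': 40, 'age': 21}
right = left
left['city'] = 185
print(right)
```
{'name': 40, 'age': 21, 'city': 185}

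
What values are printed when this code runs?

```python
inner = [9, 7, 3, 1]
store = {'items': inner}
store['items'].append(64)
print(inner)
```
[9, 7, 3, 1, 64]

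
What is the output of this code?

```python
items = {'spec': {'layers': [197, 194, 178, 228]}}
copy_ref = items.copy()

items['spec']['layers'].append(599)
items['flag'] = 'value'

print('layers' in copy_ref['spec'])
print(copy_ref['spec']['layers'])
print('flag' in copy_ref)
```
True
[197, 194, 178, 228, 599]
False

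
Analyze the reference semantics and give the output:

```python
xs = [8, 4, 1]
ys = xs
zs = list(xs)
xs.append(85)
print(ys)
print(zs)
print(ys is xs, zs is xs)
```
[8, 4, 1, 85]
[8, 4, 1]
True False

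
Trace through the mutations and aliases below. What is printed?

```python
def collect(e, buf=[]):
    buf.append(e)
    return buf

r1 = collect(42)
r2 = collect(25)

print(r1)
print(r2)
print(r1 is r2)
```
[42, 25]
[42, 25]
True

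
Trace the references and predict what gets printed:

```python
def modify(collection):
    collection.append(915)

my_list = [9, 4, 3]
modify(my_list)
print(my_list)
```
[9, 4, 3, 915]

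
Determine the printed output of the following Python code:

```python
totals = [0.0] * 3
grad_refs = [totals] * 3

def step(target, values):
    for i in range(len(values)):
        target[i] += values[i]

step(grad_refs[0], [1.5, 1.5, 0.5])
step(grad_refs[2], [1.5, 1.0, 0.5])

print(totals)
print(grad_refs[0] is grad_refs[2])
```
[3.0, 2.5, 1.0]
True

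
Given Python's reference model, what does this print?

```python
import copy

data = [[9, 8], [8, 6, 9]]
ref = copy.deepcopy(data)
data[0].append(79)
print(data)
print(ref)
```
[[9, 8, 79], [8, 6, 9]]
[[9, 8], [8, 6, 9]]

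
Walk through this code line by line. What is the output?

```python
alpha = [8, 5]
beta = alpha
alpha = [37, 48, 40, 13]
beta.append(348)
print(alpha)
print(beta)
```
[37, 48, 40, 13]
[8, 5, 348]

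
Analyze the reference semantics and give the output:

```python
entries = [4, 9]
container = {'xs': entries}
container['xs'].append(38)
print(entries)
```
[4, 9, 38]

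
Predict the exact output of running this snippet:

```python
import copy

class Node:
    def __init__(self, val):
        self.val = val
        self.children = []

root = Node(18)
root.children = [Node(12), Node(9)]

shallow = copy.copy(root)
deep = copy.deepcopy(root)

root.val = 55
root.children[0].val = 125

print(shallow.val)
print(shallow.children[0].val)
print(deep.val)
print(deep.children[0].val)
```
18
125
18
12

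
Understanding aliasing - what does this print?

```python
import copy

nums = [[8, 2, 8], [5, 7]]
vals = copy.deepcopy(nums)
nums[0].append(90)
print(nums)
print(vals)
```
[[8, 2, 8, 90], [5, 7]]
[[8, 2, 8], [5, 7]]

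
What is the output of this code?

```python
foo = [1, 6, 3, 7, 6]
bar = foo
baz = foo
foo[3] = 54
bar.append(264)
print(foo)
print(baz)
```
[1, 6, 3, 54, 6, 264]
[1, 6, 3, 54, 6, 264]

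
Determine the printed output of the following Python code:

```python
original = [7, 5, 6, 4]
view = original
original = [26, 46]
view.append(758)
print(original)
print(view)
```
[26, 46]
[7, 5, 6, 4, 758]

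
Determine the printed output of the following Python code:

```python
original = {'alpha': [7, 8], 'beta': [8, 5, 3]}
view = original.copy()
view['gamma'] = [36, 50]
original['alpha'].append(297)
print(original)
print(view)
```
{'alpha': [7, 8, 297], 'beta': [8, 5, 3]}
{'alpha': [7, 8, 297], 'beta': [8, 5, 3], 'gamma': [36, 50]}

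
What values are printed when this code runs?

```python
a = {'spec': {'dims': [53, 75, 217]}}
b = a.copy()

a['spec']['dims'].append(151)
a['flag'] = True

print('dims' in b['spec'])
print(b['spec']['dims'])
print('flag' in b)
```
True
[53, 75, 217, 151]
False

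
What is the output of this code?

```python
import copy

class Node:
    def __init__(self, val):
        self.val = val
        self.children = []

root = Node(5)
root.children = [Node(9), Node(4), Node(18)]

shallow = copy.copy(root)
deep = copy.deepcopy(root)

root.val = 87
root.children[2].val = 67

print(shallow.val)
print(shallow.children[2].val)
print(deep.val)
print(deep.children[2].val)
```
5
67
5
18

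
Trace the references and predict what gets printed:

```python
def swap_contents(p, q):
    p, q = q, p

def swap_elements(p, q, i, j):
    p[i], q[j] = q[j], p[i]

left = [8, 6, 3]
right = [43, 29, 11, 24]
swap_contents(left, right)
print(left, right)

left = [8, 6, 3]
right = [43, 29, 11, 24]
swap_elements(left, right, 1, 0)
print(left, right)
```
[8, 6, 3] [43, 29, 11, 24]
[8, 43, 3] [6, 29, 11, 24]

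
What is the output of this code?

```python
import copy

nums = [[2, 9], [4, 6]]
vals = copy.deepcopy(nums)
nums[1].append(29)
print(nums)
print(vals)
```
[[2, 9], [4, 6, 29]]
[[2, 9], [4, 6]]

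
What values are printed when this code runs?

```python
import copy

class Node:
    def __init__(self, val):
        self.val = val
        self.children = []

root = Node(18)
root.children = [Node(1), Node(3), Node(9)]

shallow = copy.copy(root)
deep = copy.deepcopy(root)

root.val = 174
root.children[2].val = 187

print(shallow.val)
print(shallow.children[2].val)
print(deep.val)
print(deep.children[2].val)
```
18
187
18
9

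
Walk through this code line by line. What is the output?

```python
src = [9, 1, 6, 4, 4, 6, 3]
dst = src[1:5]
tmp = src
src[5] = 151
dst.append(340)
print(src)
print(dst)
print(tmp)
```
[9, 1, 6, 4, 4, 151, 3]
[1, 6, 4, 4, 340]
[9, 1, 6, 4, 4, 151, 3]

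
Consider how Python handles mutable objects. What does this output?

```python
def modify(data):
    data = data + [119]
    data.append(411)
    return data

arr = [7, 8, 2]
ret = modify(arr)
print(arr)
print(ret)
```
[7, 8, 2]
[7, 8, 2, 119, 411]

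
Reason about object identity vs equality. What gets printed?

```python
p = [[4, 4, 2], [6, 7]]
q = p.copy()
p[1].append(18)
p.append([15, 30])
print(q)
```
[[4, 4, 2], [6, 7, 18]]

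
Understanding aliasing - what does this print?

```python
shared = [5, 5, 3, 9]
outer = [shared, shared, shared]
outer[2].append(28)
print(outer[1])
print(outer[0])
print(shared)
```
[5, 5, 3, 9, 28]
[5, 5, 3, 9, 28]
[5, 5, 3, 9, 28]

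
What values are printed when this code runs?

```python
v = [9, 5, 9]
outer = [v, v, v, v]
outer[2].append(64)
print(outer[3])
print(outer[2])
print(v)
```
[9, 5, 9, 64]
[9, 5, 9, 64]
[9, 5, 9, 64]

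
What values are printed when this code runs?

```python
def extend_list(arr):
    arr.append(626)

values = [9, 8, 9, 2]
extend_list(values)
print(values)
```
[9, 8, 9, 2, 626]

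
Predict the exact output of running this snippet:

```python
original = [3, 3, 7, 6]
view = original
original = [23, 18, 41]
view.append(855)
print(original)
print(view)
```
[23, 18, 41]
[3, 3, 7, 6, 855]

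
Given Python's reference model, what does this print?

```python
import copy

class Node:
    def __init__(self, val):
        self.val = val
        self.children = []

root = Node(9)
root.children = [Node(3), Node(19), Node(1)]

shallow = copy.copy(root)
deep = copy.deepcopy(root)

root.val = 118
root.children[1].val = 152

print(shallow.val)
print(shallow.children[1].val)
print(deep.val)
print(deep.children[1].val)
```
9
152
9
19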